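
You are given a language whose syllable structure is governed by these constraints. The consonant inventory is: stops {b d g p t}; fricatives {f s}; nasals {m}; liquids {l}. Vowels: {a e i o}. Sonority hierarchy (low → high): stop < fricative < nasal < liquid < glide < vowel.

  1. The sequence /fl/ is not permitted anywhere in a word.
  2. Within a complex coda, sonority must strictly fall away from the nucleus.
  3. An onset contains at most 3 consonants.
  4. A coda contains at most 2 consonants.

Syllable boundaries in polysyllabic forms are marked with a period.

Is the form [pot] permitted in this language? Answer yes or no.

yes

[pot] — σ1 onset /p/, coda /t/ ok → permitted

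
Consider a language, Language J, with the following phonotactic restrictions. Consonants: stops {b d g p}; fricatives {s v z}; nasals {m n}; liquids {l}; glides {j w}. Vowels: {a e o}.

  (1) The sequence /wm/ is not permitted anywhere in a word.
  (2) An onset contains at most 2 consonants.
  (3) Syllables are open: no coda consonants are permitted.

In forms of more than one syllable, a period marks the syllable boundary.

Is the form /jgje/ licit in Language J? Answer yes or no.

no

/jgje/ — violates constraint 2: syllable 1 onset /jgj/ has 3 consonants (> 2) → illicit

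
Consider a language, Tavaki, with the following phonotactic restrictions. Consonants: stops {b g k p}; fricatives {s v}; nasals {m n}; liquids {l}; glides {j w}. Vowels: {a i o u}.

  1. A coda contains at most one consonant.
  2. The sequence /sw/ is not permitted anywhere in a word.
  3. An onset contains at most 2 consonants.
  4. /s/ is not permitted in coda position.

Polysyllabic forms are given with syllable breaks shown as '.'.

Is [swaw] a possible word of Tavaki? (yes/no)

no

[swaw] — violates constraint 2: contains banned sequence /sw/ → ill-formed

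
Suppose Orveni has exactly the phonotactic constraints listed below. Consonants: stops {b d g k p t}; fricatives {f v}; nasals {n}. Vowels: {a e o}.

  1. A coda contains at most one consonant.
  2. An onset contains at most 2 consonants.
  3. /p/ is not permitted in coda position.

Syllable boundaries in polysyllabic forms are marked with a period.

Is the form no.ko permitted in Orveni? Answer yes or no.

yes

no.ko — σ1 onset /n/, coda /∅/ ok; σ2 onset /k/, coda /∅/ ok → permitted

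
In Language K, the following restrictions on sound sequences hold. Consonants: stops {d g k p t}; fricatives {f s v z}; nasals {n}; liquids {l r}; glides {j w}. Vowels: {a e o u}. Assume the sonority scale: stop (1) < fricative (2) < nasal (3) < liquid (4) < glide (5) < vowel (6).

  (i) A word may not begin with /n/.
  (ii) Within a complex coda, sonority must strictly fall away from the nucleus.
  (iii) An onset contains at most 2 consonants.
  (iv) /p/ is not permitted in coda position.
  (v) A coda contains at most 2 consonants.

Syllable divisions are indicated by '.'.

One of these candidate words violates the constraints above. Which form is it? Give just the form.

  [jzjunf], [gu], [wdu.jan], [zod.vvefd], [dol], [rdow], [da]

[jzjunf]

[jzjunf] — violates constraint (iii): syllable 1 onset /jzj/ has 3 consonants (> 2) → not permitted
[gu] — σ1 onset /g/, coda /∅/ ok → permitted
[wdu.jan] — σ1 onset /wd/ (2C), coda /∅/ ok; σ2 onset /j/, coda /n/ ok → permitted
[zod.vvefd] — σ1 onset /z/, coda /d/ ok; σ2 onset /vv/ (2C), coda /fd/ (2→1 falls) ok → permitted
[dol] — σ1 onset /d/, coda /l/ ok → permitted
[rdow] — σ1 onset /rd/ (2C), coda /w/ ok → permitted
[da] — σ1 onset /d/, coda /∅/ ok → permitted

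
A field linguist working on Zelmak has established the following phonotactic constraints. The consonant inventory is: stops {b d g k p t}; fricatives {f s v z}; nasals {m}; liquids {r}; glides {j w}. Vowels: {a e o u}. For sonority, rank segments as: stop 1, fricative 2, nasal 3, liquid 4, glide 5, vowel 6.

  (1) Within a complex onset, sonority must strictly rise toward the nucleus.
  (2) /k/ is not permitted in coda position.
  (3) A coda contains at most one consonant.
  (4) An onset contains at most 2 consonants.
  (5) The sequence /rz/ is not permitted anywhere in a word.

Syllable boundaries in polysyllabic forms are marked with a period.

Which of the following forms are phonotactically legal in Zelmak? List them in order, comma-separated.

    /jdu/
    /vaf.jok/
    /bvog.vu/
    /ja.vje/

/bvog.vu/, /ja.vje/

/jdu/ — violates constraint 1: syllable 1 onset /jd/: /j/ (glide, 5) → /d/ (stop, 1) does not rise → phonotactically illegal
/vaf.jok/ — violates constraint 2: syllable 2 coda contains /k/ → phonotactically illegal
/bvog.vu/ — σ1 onset /bv/ (1→2 rises), coda /g/ ok; σ2 onset /v/, coda /∅/ ok → phonotactically legal
/ja.vje/ — σ1 onset /j/, coda /∅/ ok; σ2 onset /vj/ (2→5 rises), coda /∅/ ok → phonotactically legal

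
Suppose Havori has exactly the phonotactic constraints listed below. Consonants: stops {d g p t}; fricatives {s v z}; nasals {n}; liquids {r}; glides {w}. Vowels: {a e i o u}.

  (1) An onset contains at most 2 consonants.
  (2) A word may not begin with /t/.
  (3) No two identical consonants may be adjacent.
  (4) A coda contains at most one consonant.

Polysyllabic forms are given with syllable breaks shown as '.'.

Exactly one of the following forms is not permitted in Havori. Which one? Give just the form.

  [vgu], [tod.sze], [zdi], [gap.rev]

[tod.sze]

[vgu] — σ1 onset /vg/ (2C), coda /∅/ ok → permitted
[tod.sze] — violates constraint 2: word begins with /t/ → not permitted
[zdi] — σ1 onset /zd/ (2C), coda /∅/ ok → permitted
[gap.rev] — σ1 onset /g/, coda /p/ ok; σ2 onset /r/, coda /v/ ok → permitted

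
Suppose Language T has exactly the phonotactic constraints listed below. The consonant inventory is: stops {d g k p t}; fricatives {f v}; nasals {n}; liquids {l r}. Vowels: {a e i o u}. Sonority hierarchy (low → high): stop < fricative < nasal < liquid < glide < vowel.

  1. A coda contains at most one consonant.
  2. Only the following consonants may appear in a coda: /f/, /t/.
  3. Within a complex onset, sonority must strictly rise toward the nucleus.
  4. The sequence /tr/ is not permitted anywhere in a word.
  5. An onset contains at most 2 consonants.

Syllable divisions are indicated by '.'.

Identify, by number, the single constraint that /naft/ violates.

/naft/: syllable 1 coda /ft/ has 2 consonants (> 1).
This is a violation of constraint 1: "A coda contains at most one consonant."
The remaining constraints (2, 3, 4, 5) are satisfied.

1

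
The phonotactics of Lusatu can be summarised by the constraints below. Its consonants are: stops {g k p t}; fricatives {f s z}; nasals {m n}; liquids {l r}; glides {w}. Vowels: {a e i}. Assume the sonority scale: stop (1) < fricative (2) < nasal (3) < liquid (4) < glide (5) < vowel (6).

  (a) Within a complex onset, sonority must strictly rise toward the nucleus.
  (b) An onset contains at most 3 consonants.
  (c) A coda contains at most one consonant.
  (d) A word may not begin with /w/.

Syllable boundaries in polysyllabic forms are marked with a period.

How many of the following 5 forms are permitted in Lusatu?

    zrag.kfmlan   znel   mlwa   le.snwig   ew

zrag.kfmlan — violates constraint (b): syllable 2 onset /kfml/ has 4 consonants (> 3) → not permitted
znel — σ1 onset /zn/ (2→3 rises), coda /l/ ok → permitted
mlwa — σ1 onset /mlw/ (3→4→5 rises), coda /∅/ ok → permitted
le.snwig — σ1 onset /l/, coda /∅/ ok; σ2 onset /snw/ (2→3→5 rises), coda /g/ ok → permitted
ew — σ1 onset /∅/, coda /w/ ok → permitted
Permitted: znel, mlwa, le.snwig, ew → 4.

4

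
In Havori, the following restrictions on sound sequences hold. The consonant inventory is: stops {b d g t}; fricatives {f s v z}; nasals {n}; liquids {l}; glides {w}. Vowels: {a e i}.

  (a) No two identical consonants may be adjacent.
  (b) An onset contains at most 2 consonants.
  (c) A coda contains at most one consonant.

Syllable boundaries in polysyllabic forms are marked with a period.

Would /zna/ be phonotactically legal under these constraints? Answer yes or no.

/zna/ — σ1 onset /zn/ (2C), coda /∅/ ok → phonotactically legal

yes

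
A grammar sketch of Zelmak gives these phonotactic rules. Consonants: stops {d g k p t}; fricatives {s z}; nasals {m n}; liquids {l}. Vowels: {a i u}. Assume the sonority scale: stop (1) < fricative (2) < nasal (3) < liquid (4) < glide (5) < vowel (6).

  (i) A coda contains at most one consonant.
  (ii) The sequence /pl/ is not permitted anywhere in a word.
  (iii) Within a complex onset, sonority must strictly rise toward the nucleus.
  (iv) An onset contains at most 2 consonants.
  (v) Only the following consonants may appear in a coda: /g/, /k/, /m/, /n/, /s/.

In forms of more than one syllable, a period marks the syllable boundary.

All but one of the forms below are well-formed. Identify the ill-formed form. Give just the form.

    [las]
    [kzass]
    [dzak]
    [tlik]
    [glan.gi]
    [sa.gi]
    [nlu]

[kzass]

[las] — σ1 onset /l/, coda /s/ ok → well-formed
[kzass] — violates constraint (i): syllable 1 coda /ss/ has 2 consonants (> 1) → ill-formed
[dzak] — σ1 onset /dz/ (1→2 rises), coda /k/ ok → well-formed
[tlik] — σ1 onset /tl/ (1→4 rises), coda /k/ ok → well-formed
[glan.gi] — σ1 onset /gl/ (1→4 rises), coda /n/ ok; σ2 onset /g/, coda /∅/ ok → well-formed
[sa.gi] — σ1 onset /s/, coda /∅/ ok; σ2 onset /g/, coda /∅/ ok → well-formed
[nlu] — σ1 onset /nl/ (3→4 rises), coda /∅/ ok → well-formed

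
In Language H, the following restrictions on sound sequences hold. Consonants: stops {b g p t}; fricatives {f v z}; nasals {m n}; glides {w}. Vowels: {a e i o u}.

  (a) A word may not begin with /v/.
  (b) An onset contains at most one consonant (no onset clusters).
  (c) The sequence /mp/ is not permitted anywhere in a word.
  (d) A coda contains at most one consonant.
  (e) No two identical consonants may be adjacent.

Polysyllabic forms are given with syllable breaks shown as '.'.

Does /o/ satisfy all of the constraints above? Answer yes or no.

yes

/o/ — σ1 onset /∅/, coda /∅/ ok → phonotactically legal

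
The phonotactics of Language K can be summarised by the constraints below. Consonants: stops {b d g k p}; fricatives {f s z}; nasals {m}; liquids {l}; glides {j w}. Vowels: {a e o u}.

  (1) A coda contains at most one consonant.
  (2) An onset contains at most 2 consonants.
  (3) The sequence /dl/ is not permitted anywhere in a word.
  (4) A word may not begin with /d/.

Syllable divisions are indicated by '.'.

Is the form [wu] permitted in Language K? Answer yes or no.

yes

[wu] — σ1 onset /w/, coda /∅/ ok → permitted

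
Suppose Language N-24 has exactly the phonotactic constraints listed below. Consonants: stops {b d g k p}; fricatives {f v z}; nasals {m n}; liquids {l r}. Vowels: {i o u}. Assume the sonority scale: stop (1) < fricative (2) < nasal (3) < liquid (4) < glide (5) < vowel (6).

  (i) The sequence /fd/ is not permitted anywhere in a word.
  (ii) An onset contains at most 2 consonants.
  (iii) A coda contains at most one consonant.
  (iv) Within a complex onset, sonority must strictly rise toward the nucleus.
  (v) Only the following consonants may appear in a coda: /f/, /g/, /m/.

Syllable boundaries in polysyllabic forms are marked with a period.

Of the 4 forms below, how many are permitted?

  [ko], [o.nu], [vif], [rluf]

[ko] — σ1 onset /k/, coda /∅/ ok → permitted
[o.nu] — σ1 onset /∅/, coda /∅/ ok; σ2 onset /n/, coda /∅/ ok → permitted
[vif] — σ1 onset /v/, coda /f/ ok → permitted
[rluf] — violates constraint (iv): syllable 1 onset /rl/: /r/ (liquid, 4) → /l/ (liquid, 4) does not rise → not permitted
Permitted: [ko], [o.nu], [vif] → 3.

3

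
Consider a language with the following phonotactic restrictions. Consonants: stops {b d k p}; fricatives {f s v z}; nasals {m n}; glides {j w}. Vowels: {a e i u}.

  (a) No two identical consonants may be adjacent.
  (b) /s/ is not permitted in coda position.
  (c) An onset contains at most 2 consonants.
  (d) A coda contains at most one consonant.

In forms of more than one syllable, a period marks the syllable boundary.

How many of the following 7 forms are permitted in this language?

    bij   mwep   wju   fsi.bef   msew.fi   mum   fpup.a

bij — σ1 onset /b/, coda /j/ ok → permitted
mwep — σ1 onset /mw/ (2C), coda /p/ ok → permitted
wju — σ1 onset /wj/ (2C), coda /∅/ ok → permitted
fsi.bef — σ1 onset /fs/ (2C), coda /∅/ ok; σ2 onset /b/, coda /f/ ok → permitted
msew.fi — σ1 onset /ms/ (2C), coda /w/ ok; σ2 onset /f/, coda /∅/ ok → permitted
mum — σ1 onset /m/, coda /m/ ok → permitted
fpup.a — σ1 onset /fp/ (2C), coda /p/ ok; σ2 onset /∅/, coda /∅/ ok → permitted
Permitted: bij, mwep, wju, fsi.bef, msew.fi, mum, fpup.a → 7.

7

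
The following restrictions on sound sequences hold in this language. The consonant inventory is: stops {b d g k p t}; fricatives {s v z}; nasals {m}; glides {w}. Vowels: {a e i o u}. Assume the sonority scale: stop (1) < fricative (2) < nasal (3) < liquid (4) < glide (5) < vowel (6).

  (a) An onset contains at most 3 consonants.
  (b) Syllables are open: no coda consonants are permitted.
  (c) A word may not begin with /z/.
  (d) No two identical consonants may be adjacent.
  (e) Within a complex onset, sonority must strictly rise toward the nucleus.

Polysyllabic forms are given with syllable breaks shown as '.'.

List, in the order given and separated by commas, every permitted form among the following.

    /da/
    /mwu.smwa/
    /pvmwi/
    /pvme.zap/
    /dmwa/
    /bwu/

/da/ — σ1 onset /d/, coda /∅/ ok → permitted
/mwu.smwa/ — σ1 onset /mw/ (3→5 rises), coda /∅/ ok; σ2 onset /smw/ (2→3→5 rises), coda /∅/ ok → permitted
/pvmwi/ — violates constraint (a): syllable 1 onset /pvmw/ has 4 consonants (> 3) → not permitted
/pvme.zap/ — violates constraint (b): syllable 2 coda /p/ has 1 consonant (> 0) → not permitted
/dmwa/ — σ1 onset /dmw/ (1→3→5 rises), coda /∅/ ok → permitted
/bwu/ — σ1 onset /bw/ (1→5 rises), coda /∅/ ok → permitted

/da/, /mwu.smwa/, /dmwa/, /bwu/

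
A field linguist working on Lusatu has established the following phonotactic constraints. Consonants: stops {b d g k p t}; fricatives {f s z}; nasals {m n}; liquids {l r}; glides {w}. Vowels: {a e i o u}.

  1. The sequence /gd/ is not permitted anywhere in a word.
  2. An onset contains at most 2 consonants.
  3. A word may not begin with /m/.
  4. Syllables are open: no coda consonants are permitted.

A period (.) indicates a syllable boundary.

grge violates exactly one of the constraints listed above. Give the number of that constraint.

grge: syllable 1 onset /grg/ has 3 consonants (> 2).
This is a violation of constraint 2: "An onset contains at most 2 consonants."
The remaining constraints (1, 3, 4) are satisfied.

2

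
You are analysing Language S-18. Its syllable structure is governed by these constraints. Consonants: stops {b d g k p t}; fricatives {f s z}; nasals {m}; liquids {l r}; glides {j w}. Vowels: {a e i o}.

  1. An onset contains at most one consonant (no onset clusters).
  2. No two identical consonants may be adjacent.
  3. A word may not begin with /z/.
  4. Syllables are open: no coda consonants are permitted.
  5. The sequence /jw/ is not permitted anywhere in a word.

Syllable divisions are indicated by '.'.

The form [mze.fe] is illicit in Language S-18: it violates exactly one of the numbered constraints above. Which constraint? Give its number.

[mze.fe]: syllable 1 onset /mz/ has 2 consonants (> 1).
This is a violation of constraint 1: "An onset contains at most one consonant (no onset clusters)."
The remaining constraints (2, 3, 4, 5) are satisfied.

1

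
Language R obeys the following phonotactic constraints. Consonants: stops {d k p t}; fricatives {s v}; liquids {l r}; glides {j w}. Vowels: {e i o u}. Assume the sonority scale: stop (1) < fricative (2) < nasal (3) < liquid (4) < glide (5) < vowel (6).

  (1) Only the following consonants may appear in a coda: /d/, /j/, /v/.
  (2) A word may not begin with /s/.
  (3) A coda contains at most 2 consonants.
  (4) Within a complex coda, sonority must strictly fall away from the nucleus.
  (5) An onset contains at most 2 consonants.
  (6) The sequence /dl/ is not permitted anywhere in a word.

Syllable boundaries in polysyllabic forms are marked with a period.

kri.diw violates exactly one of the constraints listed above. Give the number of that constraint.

kri.diw: syllable 2 coda contains /w/, which is not a licensed coda consonant.
This is a violation of constraint 1: "Only the following consonants may appear in a coda: /d/, /j/, /v/."
The remaining constraints (2, 3, 4, 5, 6) are satisfied.

1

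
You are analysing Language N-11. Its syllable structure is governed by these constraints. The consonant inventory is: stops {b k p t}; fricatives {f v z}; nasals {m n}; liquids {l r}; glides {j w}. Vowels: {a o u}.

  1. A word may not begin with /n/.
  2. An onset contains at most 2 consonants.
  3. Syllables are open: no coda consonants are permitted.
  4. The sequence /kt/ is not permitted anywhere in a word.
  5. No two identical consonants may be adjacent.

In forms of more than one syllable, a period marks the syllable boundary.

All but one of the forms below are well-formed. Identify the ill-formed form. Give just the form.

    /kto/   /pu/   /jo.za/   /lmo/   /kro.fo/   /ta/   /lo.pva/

/kto/

/kto/ — violates constraint 4: contains banned sequence /kt/ → ill-formed
/pu/ — σ1 onset /p/, coda /∅/ ok → well-formed
/jo.za/ — σ1 onset /j/, coda /∅/ ok; σ2 onset /z/, coda /∅/ ok → well-formed
/lmo/ — σ1 onset /lm/ (2C), coda /∅/ ok → well-formed
/kro.fo/ — σ1 onset /kr/ (2C), coda /∅/ ok; σ2 onset /f/, coda /∅/ ok → well-formed
/ta/ — σ1 onset /t/, coda /∅/ ok → well-formed
/lo.pva/ — σ1 onset /l/, coda /∅/ ok; σ2 onset /pv/ (2C), coda /∅/ ok → well-formed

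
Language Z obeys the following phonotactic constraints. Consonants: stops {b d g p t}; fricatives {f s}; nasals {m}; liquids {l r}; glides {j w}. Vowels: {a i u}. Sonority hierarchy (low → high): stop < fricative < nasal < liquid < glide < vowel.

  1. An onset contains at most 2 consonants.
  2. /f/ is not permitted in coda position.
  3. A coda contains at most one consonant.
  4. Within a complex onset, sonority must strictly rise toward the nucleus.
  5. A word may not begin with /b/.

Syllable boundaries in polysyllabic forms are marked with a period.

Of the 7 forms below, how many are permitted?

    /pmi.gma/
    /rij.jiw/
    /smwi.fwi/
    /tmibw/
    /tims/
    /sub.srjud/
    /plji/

2

/pmi.gma/ — σ1 onset /pm/ (1→3 rises), coda /∅/ ok; σ2 onset /gm/ (1→3 rises), coda /∅/ ok → permitted
/rij.jiw/ — σ1 onset /r/, coda /j/ ok; σ2 onset /j/, coda /w/ ok → permitted
/smwi.fwi/ — violates constraint 1: syllable 1 onset /smw/ has 3 consonants (> 2) → not permitted
/tmibw/ — violates constraint 3: syllable 1 coda /bw/ has 2 consonants (> 1) → not permitted
/tims/ — violates constraint 3: syllable 1 coda /ms/ has 2 consonants (> 1) → not permitted
/sub.srjud/ — violates constraint 1: syllable 2 onset /srj/ has 3 consonants (> 2) → not permitted
/plji/ — violates constraint 1: syllable 1 onset /plj/ has 3 consonants (> 2) → not permitted
Permitted: /pmi.gma/, /rij.jiw/ → 2.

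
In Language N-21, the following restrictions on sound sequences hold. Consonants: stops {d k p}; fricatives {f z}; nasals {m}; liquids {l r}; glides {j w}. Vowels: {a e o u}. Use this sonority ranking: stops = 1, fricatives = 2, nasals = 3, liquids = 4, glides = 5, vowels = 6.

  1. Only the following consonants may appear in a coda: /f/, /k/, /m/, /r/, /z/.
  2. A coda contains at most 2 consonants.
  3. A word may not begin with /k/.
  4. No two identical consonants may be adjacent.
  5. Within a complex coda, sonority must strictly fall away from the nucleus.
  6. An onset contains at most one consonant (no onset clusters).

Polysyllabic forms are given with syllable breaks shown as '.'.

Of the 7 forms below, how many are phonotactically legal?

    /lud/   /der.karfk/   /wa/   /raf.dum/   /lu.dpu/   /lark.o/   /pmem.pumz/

/lud/ — violates constraint 1: syllable 1 coda contains /d/, which is not a licensed coda consonant → phonotactically illegal
/der.karfk/ — violates constraint 2: syllable 2 coda /rfk/ has 3 consonants (> 2) → phonotactically illegal
/wa/ — σ1 onset /w/, coda /∅/ ok → phonotactically legal
/raf.dum/ — σ1 onset /r/, coda /f/ ok; σ2 onset /d/, coda /m/ ok → phonotactically legal
/lu.dpu/ — violates constraint 6: syllable 2 onset /dp/ has 2 consonants (> 1) → phonotactically illegal
/lark.o/ — σ1 onset /l/, coda /rk/ (4→1 falls) ok; σ2 onset /∅/, coda /∅/ ok → phonotactically legal
/pmem.pumz/ — violates constraint 6: syllable 1 onset /pm/ has 2 consonants (> 1) → phonotactically illegal
Phonotactically legal: /wa/, /raf.dum/, /lark.o/ → 3.

3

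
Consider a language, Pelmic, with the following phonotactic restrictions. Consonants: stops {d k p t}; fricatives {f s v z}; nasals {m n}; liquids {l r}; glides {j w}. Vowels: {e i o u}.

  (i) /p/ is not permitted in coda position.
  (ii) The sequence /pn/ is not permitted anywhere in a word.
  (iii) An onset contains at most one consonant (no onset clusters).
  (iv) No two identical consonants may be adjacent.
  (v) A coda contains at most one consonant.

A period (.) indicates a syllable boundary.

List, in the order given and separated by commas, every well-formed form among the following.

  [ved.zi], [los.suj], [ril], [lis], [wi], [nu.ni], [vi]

[ved.zi], [ril], [lis], [wi], [nu.ni], [vi]

[ved.zi] — σ1 onset /v/, coda /d/ ok; σ2 onset /z/, coda /∅/ ok → well-formed
[los.suj] — violates constraint (iv): adjacent identical consonants /ss/ → ill-formed
[ril] — σ1 onset /r/, coda /l/ ok → well-formed
[lis] — σ1 onset /l/, coda /s/ ok → well-formed
[wi] — σ1 onset /w/, coda /∅/ ok → well-formed
[nu.ni] — σ1 onset /n/, coda /∅/ ok; σ2 onset /n/, coda /∅/ ok → well-formed
[vi] — σ1 onset /v/, coda /∅/ ok → well-formed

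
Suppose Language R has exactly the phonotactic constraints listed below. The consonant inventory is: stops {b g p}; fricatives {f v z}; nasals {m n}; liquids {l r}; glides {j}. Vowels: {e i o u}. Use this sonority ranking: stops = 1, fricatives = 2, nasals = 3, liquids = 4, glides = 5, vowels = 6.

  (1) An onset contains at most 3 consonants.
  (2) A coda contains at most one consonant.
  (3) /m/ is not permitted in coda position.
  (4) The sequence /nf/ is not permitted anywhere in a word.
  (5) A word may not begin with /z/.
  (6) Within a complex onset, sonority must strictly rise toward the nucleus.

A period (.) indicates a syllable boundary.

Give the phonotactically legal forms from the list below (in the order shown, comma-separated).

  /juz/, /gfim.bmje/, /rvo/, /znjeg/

/juz/ — σ1 onset /j/, coda /z/ ok → phonotactically legal
/gfim.bmje/ — violates constraint 3: syllable 1 coda contains /m/ → phonotactically illegal
/rvo/ — violates constraint 6: syllable 1 onset /rv/: /r/ (liquid, 4) → /v/ (fricative, 2) does not rise → phonotactically illegal
/znjeg/ — violates constraint 5: word begins with /z/ → phonotactically illegal

/juz/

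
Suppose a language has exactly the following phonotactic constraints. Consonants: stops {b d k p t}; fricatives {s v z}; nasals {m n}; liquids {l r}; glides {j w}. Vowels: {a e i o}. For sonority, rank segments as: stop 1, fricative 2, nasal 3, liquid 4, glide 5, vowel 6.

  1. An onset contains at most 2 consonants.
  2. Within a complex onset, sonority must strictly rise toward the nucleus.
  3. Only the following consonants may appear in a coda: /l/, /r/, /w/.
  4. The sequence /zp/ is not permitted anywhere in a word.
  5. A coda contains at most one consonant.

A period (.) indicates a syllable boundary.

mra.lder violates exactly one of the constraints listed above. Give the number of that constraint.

mra.lder: syllable 2 onset /ld/: /l/ (liquid, 4) → /d/ (stop, 1) does not rise.
This is a violation of constraint 2: "Within a complex onset, sonority must strictly rise toward the nucleus."
The remaining constraints (1, 3, 4, 5) are satisfied.

2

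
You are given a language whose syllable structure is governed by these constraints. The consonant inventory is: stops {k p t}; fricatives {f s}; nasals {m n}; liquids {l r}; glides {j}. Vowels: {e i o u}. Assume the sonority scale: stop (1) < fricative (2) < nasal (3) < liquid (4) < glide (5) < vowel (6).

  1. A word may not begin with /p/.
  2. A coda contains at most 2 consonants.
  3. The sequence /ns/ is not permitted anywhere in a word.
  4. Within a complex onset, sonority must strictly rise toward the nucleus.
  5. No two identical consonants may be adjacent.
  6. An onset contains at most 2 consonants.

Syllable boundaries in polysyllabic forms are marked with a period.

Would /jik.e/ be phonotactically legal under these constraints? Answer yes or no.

/jik.e/ — σ1 onset /j/, coda /k/ ok; σ2 onset /∅/, coda /∅/ ok → phonotactically legal

yes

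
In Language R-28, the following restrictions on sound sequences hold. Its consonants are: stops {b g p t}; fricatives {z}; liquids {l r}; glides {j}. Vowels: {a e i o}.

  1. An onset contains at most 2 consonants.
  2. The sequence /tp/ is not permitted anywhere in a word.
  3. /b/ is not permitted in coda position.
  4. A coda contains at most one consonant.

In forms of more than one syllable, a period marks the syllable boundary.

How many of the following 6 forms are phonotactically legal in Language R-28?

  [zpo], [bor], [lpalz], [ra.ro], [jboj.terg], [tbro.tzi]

[zpo] — σ1 onset /zp/ (2C), coda /∅/ ok → phonotactically legal
[bor] — σ1 onset /b/, coda /r/ ok → phonotactically legal
[lpalz] — violates constraint 4: syllable 1 coda /lz/ has 2 consonants (> 1) → phonotactically illegal
[ra.ro] — σ1 onset /r/, coda /∅/ ok; σ2 onset /r/, coda /∅/ ok → phonotactically legal
[jboj.terg] — violates constraint 4: syllable 2 coda /rg/ has 2 consonants (> 1) → phonotactically illegal
[tbro.tzi] — violates constraint 1: syllable 1 onset /tbr/ has 3 consonants (> 2) → phonotactically illegal
Phonotactically legal: [zpo], [bor], [ra.ro] → 3.

3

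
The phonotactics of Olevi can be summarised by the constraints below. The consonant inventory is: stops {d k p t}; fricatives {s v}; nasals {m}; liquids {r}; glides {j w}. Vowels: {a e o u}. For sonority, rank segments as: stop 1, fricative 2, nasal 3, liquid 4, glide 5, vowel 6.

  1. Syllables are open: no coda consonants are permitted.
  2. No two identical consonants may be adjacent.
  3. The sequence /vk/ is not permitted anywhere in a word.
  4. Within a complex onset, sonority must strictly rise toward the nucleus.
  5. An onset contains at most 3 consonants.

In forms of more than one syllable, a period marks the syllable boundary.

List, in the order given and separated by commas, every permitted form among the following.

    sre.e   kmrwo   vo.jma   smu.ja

sre.e — σ1 onset /sr/ (2→4 rises), coda /∅/ ok; σ2 onset /∅/, coda /∅/ ok → permitted
kmrwo — violates constraint 5: syllable 1 onset /kmrw/ has 4 consonants (> 3) → not permitted
vo.jma — violates constraint 4: syllable 2 onset /jm/: /j/ (glide, 5) → /m/ (nasal, 3) does not rise → not permitted
smu.ja — σ1 onset /sm/ (2→3 rises), coda /∅/ ok; σ2 onset /j/, coda /∅/ ok → permitted

sre.e, smu.ja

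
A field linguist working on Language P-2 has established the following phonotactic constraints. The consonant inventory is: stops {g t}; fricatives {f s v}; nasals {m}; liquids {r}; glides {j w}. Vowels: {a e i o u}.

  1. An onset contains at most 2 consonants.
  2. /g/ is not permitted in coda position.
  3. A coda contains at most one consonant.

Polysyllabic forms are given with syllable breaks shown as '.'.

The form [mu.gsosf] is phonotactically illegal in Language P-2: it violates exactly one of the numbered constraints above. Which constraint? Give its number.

[mu.gsosf]: syllable 2 coda /sf/ has 2 consonants (> 1).
This is a violation of constraint 3: "A coda contains at most one consonant."
The remaining constraints (1, 2) are satisfied.

3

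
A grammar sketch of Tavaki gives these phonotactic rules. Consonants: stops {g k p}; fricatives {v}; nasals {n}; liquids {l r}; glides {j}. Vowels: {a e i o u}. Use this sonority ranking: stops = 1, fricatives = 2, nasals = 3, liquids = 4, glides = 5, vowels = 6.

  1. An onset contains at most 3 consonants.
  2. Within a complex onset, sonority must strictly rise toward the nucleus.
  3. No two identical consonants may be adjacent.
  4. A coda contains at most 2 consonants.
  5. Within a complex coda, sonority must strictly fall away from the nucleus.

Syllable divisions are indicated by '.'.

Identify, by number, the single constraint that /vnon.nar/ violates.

3

/vnon.nar/: adjacent identical consonants /nn/.
This is a violation of constraint 3: "No two identical consonants may be adjacent."
The remaining constraints (1, 2, 4, 5) are satisfied.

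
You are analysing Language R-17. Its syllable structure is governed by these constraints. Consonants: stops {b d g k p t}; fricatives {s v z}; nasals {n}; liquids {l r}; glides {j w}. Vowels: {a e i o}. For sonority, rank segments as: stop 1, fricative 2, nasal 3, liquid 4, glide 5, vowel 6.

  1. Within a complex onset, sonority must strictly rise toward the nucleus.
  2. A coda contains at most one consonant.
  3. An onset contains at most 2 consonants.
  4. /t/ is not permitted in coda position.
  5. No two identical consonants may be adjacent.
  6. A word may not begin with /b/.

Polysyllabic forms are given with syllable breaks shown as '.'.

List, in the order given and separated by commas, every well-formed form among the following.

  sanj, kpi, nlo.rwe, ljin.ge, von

sanj — violates constraint 2: syllable 1 coda /nj/ has 2 consonants (> 1) → ill-formed
kpi — violates constraint 1: syllable 1 onset /kp/: /k/ (stop, 1) → /p/ (stop, 1) does not rise → ill-formed
nlo.rwe — σ1 onset /nl/ (3→4 rises), coda /∅/ ok; σ2 onset /rw/ (4→5 rises), coda /∅/ ok → well-formed
ljin.ge — σ1 onset /lj/ (4→5 rises), coda /n/ ok; σ2 onset /g/, coda /∅/ ok → well-formed
von — σ1 onset /v/, coda /n/ ok → well-formed

nlo.rwe, ljin.ge, von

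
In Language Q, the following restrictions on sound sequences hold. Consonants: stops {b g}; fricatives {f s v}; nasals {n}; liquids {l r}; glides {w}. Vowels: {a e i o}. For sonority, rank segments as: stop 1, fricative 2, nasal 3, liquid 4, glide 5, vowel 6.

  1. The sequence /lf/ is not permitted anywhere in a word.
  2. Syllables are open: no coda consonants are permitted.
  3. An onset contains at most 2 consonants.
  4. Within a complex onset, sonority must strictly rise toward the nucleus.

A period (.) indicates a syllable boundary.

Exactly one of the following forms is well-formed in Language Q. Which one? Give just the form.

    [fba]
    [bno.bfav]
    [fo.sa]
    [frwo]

[fo.sa]

[fba] — violates constraint 4: syllable 1 onset /fb/: /f/ (fricative, 2) → /b/ (stop, 1) does not rise → ill-formed
[bno.bfav] — violates constraint 2: syllable 2 coda /v/ has 1 consonant (> 0) → ill-formed
[fo.sa] — σ1 onset /f/, coda /∅/ ok; σ2 onset /s/, coda /∅/ ok → well-formed
[frwo] — violates constraint 3: syllable 1 onset /frw/ has 3 consonants (> 2) → ill-formed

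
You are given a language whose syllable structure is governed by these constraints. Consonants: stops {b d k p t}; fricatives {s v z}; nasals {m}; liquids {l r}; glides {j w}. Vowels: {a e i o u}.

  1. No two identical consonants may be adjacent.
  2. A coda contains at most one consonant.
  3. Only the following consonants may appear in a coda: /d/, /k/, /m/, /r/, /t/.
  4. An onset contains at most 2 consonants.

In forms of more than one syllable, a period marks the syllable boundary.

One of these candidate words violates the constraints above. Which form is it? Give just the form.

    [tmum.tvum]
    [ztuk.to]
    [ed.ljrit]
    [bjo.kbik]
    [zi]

[ed.ljrit]

[tmum.tvum] — σ1 onset /tm/ (2C), coda /m/ ok; σ2 onset /tv/ (2C), coda /m/ ok → phonotactically legal
[ztuk.to] — σ1 onset /zt/ (2C), coda /k/ ok; σ2 onset /t/, coda /∅/ ok → phonotactically legal
[ed.ljrit] — violates constraint 4: syllable 2 onset /ljr/ has 3 consonants (> 2) → phonotactically illegal
[bjo.kbik] — σ1 onset /bj/ (2C), coda /∅/ ok; σ2 onset /kb/ (2C), coda /k/ ok → phonotactically legal
[zi] — σ1 onset /z/, coda /∅/ ok → phonotactically legal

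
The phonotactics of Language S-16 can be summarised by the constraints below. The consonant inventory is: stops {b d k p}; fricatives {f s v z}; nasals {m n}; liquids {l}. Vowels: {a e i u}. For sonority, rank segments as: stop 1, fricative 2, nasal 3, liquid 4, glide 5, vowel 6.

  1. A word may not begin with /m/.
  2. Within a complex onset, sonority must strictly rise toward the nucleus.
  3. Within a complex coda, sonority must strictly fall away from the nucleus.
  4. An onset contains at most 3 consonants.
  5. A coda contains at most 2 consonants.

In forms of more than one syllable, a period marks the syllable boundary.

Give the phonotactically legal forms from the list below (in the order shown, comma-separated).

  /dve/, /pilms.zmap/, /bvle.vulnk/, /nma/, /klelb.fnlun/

/dve/ — σ1 onset /dv/ (1→2 rises), coda /∅/ ok → phonotactically legal
/pilms.zmap/ — violates constraint 5: syllable 1 coda /lms/ has 3 consonants (> 2) → phonotactically illegal
/bvle.vulnk/ — violates constraint 5: syllable 2 coda /lnk/ has 3 consonants (> 2) → phonotactically illegal
/nma/ — violates constraint 2: syllable 1 onset /nm/: /n/ (nasal, 3) → /m/ (nasal, 3) does not rise → phonotactically illegal
/klelb.fnlun/ — σ1 onset /kl/ (1→4 rises), coda /lb/ (4→1 falls) ok; σ2 onset /fnl/ (2→3→4 rises), coda /n/ ok → phonotactically legal

/dve/, /klelb.fnlun/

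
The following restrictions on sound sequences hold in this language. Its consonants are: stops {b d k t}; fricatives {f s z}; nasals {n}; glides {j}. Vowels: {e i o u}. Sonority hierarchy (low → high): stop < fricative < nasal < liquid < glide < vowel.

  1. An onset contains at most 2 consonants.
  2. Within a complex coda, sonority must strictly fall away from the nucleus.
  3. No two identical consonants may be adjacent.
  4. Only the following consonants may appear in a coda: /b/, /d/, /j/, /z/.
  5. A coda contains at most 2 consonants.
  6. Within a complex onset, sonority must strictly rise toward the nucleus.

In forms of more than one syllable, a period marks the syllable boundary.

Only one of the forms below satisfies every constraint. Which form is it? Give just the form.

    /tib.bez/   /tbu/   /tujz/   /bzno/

/tujz/

/tib.bez/ — violates constraint 3: adjacent identical consonants /bb/ → not permitted
/tbu/ — violates constraint 6: syllable 1 onset /tb/: /t/ (stop, 1) → /b/ (stop, 1) does not rise → not permitted
/tujz/ — σ1 onset /t/, coda /jz/ (5→2 falls) ok → permitted
/bzno/ — violates constraint 1: syllable 1 onset /bzn/ has 3 consonants (> 2) → not permitted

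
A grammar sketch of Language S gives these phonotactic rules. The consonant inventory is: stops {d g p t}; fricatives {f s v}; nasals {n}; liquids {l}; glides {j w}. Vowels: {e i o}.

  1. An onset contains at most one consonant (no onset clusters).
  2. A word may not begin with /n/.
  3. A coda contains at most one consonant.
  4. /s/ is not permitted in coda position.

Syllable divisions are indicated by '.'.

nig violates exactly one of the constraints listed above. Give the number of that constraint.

nig: word begins with /n/.
This is a violation of constraint 2: "A word may not begin with /n/."
The remaining constraints (1, 3, 4) are satisfied.

2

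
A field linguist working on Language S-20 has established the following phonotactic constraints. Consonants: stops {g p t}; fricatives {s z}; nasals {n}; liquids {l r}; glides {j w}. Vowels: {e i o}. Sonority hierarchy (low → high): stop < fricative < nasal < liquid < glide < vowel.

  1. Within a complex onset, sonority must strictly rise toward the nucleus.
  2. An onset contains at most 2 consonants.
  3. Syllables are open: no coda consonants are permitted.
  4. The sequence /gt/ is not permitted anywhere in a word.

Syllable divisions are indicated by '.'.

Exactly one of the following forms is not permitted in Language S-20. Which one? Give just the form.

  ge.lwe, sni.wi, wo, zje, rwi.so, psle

psle

ge.lwe — σ1 onset /g/, coda /∅/ ok; σ2 onset /lw/ (4→5 rises), coda /∅/ ok → permitted
sni.wi — σ1 onset /sn/ (2→3 rises), coda /∅/ ok; σ2 onset /w/, coda /∅/ ok → permitted
wo — σ1 onset /w/, coda /∅/ ok → permitted
zje — σ1 onset /zj/ (2→5 rises), coda /∅/ ok → permitted
rwi.so — σ1 onset /rw/ (4→5 rises), coda /∅/ ok; σ2 onset /s/, coda /∅/ ok → permitted
psle — violates constraint 2: syllable 1 onset /psl/ has 3 consonants (> 2) → not permitted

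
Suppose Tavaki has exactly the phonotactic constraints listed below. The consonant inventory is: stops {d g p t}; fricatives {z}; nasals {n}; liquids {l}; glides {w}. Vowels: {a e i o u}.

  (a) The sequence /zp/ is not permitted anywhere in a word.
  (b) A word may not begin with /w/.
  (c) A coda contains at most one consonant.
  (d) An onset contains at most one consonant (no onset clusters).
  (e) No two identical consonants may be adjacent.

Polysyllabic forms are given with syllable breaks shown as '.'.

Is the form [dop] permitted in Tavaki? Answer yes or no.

[dop] — σ1 onset /d/, coda /p/ ok → permitted

yes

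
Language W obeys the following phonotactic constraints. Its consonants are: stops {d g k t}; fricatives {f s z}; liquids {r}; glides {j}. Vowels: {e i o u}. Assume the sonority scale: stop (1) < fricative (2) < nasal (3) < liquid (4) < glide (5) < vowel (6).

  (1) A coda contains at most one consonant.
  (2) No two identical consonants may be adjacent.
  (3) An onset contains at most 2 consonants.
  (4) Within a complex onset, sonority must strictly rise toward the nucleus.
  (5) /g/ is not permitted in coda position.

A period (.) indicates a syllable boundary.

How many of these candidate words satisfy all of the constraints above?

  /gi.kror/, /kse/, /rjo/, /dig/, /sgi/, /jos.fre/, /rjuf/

/gi.kror/ — σ1 onset /g/, coda /∅/ ok; σ2 onset /kr/ (1→4 rises), coda /r/ ok → phonotactically legal
/kse/ — σ1 onset /ks/ (1→2 rises), coda /∅/ ok → phonotactically legal
/rjo/ — σ1 onset /rj/ (4→5 rises), coda /∅/ ok → phonotactically legal
/dig/ — violates constraint 5: syllable 1 coda contains /g/ → phonotactically illegal
/sgi/ — violates constraint 4: syllable 1 onset /sg/: /s/ (fricative, 2) → /g/ (stop, 1) does not rise → phonotactically illegal
/jos.fre/ — σ1 onset /j/, coda /s/ ok; σ2 onset /fr/ (2→4 rises), coda /∅/ ok → phonotactically legal
/rjuf/ — σ1 onset /rj/ (4→5 rises), coda /f/ ok → phonotactically legal
Phonotactically legal: /gi.kror/, /kse/, /rjo/, /jos.fre/, /rjuf/ → 5.

5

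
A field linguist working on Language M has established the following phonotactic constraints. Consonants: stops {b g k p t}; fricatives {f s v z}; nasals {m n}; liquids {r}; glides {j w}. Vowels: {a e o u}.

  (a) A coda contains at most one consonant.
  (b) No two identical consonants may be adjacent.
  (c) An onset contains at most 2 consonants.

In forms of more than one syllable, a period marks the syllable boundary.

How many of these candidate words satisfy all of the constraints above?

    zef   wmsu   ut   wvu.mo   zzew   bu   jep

5

zef — σ1 onset /z/, coda /f/ ok → well-formed
wmsu — violates constraint (c): syllable 1 onset /wms/ has 3 consonants (> 2) → ill-formed
ut — σ1 onset /∅/, coda /t/ ok → well-formed
wvu.mo — σ1 onset /wv/ (2C), coda /∅/ ok; σ2 onset /m/, coda /∅/ ok → well-formed
zzew — violates constraint (b): adjacent identical consonants /zz/ → ill-formed
bu — σ1 onset /b/, coda /∅/ ok → well-formed
jep — σ1 onset /j/, coda /p/ ok → well-formed
Well-formed: zef, ut, wvu.mo, bu, jep → 5.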